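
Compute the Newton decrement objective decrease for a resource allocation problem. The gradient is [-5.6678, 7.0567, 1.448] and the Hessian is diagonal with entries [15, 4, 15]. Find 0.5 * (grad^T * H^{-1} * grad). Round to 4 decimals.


Step 1: H is diagonal, so H^(-1) * g = [-0.3779, 1.7642, 0.0965].
Step 2: g^T H^(-1) g = sum_i g_i^2 / H_ii
  = (-5.6678)^2/15 + (7.0567)^2/4 + (1.448)^2/15
  = 2.1416 + 12.4493 + 0.1398 = 14.7306
Step 3: Objective decrease = 0.5 * g^T H^(-1) g = 7.3653


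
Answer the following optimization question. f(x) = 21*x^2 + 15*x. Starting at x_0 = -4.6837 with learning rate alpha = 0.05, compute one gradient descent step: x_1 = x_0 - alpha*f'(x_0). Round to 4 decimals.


We compute the gradient at x_0 and apply the update.
f'(x) = 42*x + 15
f'(-4.6837) = 42*-4.6837 + 15 = -181.7154
x_1 = -4.6837 - 0.05*-181.7154 = 4.4021


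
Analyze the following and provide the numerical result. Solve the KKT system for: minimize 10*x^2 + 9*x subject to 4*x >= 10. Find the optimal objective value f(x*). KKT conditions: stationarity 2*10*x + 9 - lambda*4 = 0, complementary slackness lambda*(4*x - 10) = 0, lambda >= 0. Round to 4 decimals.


Step 1: Try lambda = 0 (constraint inactive).
x_unc = -9/(2*10) = -0.45
Check: 4*-0.45 = -1.8 < 10 -- violated!
Step 2: Constraint must be active: 4*x = 10
x* = 10/4 = 2.5
lambda = (2*10*2.5 + 9)/4 = 14.75
Step 3: Compute optimal value.
f(x*) = 10*2.5^2 + 9*2.5 = 85.0


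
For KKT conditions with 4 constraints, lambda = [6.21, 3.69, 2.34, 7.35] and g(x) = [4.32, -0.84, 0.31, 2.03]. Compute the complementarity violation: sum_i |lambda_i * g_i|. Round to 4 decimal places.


KKT complementary slackness check:
lambda_1 * g_1 = 6.21 * 4.32 = 26.8272
lambda_2 * g_2 = 3.69 * -0.84 = -3.0996
lambda_3 * g_3 = 2.34 * 0.31 = 0.7254
lambda_4 * g_4 = 7.35 * 2.03 = 14.9205
Total violation = 26.8272 + 3.0996 + 0.7254 + 14.9205 = 45.5727


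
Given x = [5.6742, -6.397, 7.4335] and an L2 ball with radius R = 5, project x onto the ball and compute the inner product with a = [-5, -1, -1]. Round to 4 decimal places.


Step 1: Compute ||x|| (intermediates to 6 decimals).
||x|| = sqrt(5.6742^2 + (-6.397)^2 + 7.4335^2) = 11.330273
Step 2: Project.
Since ||x|| > R, scale = R/||x|| = 5/11.330273 = 0.441296, proj(x) = scale * x
proj(x) = [2.504002, -2.822971, 3.280374]
Step 3: Dot product.
a^T * proj(x) = -5*2.504002 - 1*(-2.822971) - 1*3.280374 = -12.9774


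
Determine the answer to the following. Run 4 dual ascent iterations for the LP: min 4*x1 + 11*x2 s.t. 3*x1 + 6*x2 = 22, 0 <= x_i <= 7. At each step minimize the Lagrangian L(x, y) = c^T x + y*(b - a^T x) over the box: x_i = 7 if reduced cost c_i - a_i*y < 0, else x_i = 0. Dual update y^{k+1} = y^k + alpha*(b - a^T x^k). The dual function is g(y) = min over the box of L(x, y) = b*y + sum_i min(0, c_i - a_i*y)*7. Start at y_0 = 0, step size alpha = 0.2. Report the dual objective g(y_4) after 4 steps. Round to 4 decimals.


Dual ascent for LP: min 4*x1 + 11*x2, 3*x1 + 6*x2 = 22, 0 <= x_i <= 7
Step 1: y^k = 0.0, reduced costs: (4.0, 11.0)
  x^k = (0.0, 0.0), subgradient = b - a^T x = 22.0
  y^{k+1} = 0.0 + 0.2*22.0 = 4.4
Step 2: y^k = 4.4, reduced costs: (-9.2, -15.4)
  x^k = (7.0, 7.0), subgradient = b - a^T x = -41.0
  y^{k+1} = 4.4 + 0.2*-41.0 = -3.8
Step 3: y^k = -3.8, reduced costs: (15.4, 33.8)
  x^k = (0.0, 0.0), subgradient = b - a^T x = 22.0
  y^{k+1} = -3.8 + 0.2*22.0 = 0.6
Step 4: y^k = 0.6, reduced costs: (2.2, 7.4)
  x^k = (0.0, 0.0), subgradient = b - a^T x = 22.0
  y^{k+1} = 0.6 + 0.2*22.0 = 5.0
Dual objective at y_4 = 5.0: reduced costs (-11.0, -19.0), box minimizer x = (7.0, 7.0)
g(y_4) = b*y + (c1 - a1*y)*x1 + (c2 - a2*y)*x2 = 22*5.0 + (-11.0)*7.0 + (-19.0)*7.0 = 110.0 - 77.0 - 133.0 = -100.0


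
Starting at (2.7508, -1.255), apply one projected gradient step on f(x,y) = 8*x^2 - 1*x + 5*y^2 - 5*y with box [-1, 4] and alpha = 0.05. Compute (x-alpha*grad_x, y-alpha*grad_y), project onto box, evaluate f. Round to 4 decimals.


Step 1: Compute gradient at (2.7508, -1.255).
grad_x = 2*8*2.7508 - 1 = 43.0128
grad_y = 2*5*-1.255 - 5 = -17.55
Step 2: Gradient step.
x_raw = 2.7508 - 0.05*43.0128 = 0.6002
y_raw = -1.255 - 0.05*-17.55 = -0.3775
Step 3: Project onto [-1, 4].
x_proj = clip(0.6002) = 0.6002
y_proj = clip(-0.3775) = -0.3775
Step 4: Evaluate f.
f(0.6002, -0.3775) = 4.8814


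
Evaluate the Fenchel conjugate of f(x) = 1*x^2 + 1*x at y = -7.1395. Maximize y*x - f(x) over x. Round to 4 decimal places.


f*(y) = sup_x {y*x - a*x^2 - b*x} = sup_x {(y-b)*x - a*x^2}
FOC: (y - b) - 2a*x = 0 => x* = (y - b)/(2a)
x* = (-7.1395 - 1)/(2*1) = -4.0698
f*(-7.1395) = (y-b)^2/(4a) = (-7.1395 - 1)^2/(4*1)
= 66.2515/4 = 16.5629


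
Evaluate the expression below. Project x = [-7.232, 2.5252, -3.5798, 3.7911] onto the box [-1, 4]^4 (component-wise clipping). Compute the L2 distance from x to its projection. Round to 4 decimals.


Project each component onto [-1, 4].
clip(-7.232) = -1.0, clip(2.5252) = 2.5252, clip(-3.5798) = -1.0, clip(3.7911) = 3.7911
Projection = [-1.0, 2.5252, -1.0, 3.7911]
Squared diffs: [38.8378, 0.0, 6.6554, 0.0]
Distance = sqrt(45.4932) = 6.7449


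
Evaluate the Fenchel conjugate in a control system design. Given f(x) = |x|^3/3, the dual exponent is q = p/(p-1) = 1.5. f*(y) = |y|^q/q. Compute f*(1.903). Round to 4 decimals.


The conjugate exponent q satisfies 1/p + 1/q = 1.
p = 3, so q = 3/(3 - 1) = 1.5
|y|^q = 1.903^1.5 = 2.6252
f*(1.903) = 2.6252 / 1.5 = 1.7501


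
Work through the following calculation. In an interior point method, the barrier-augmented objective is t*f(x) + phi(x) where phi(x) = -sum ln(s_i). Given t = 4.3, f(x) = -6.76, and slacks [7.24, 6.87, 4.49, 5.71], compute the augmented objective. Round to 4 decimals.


Step 1: Compute log-barrier.
ln values: [1.9796, 1.9272, 1.5019, 1.7422]
phi = -(1.9796 + 1.9272 + 1.5019 + 1.7422) = -7.1509
Step 2: Compute augmented objective.
t*f(x) = 4.3*-6.76 = -29.068
Total = -29.068 - 7.1509 = -36.2189


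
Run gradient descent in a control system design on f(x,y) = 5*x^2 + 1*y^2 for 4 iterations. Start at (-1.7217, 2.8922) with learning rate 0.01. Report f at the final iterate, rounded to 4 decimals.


Gradient descent on f(x,y) = 5*x^2 + 1*y^2.
Starting point: (-1.7217, 2.8922), alpha = 0.01
Step 1: grad_x = 2*5*-1.7217 = -17.217, grad_y = 2*1*2.8922 = 5.7844
  x_1 = -1.7217 - 0.01*-17.217 = -1.5495
  y_1 = 2.8922 - 0.01*5.7844 = 2.8344
Step 2: grad_x = 2*5*-1.5495 = -15.4953, grad_y = 2*1*2.8344 = 5.6687
  x_2 = -1.5495 - 0.01*-15.4953 = -1.3946
  y_2 = 2.8344 - 0.01*5.6687 = 2.7777
Step 3: grad_x = 2*5*-1.3946 = -13.9458, grad_y = 2*1*2.7777 = 5.5553
  x_3 = -1.3946 - 0.01*-13.9458 = -1.2551
  y_3 = 2.7777 - 0.01*5.5553 = 2.7221
Step 4: grad_x = 2*5*-1.2551 = -12.5512, grad_y = 2*1*2.7221 = 5.4442
  x_4 = -1.2551 - 0.01*-12.5512 = -1.1296
  y_4 = 2.7221 - 0.01*5.4442 = 2.6677
f(-1.1296, 2.6677) = 5*(-1.1296)^2 + 1*2.6677^2 = 13.4965


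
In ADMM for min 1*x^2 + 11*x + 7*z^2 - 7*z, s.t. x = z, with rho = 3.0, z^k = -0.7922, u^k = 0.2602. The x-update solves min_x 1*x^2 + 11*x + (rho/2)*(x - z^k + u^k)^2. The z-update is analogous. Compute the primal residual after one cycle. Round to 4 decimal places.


ADMM iteration with rho = 3.0, z^k = -0.7922, u^k = 0.2602
Step 1: x-update.
Minimize 1*x^2 + 11*x + (3.0/2)*(x + 0.7922 + 0.2602)^2
FOC: (2*1 + 3.0)*x = -11 + 3.0*(-0.7922 - 0.2602)
x^{k+1} = -2.8314
Step 2: z-update.
Minimize 7*z^2 - 7*z + (3.0/2)*(-2.8314 - z + 0.2602)^2
FOC: (2*7 + 3.0)*z = 7 + 3.0*(-2.8314 + 0.2602)
z^{k+1} = -0.042
Step 3: u-update.
u^{k+1} = 0.2602 - 2.8314 + 0.042 = -2.5293
Step 4: Primal residual = |-2.8314 + 0.042| = 2.7895


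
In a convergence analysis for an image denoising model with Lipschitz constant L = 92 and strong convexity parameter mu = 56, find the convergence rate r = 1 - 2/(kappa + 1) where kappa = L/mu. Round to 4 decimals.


Step 1: Compute the condition number.
kappa = L/mu = 92/56 = 1.6429
Step 2: Compute the convergence rate.
r = 1 - 2/(kappa + 1) = 1 - 2*mu/(L + mu) = (L - mu)/(L + mu) = 36/148 = 0.2432


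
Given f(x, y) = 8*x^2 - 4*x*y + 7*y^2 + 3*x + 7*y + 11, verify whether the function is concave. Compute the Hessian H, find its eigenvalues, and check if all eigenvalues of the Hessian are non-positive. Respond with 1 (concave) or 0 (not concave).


The Hessian of f(x,y) = 8*x^2 - 4*x*y + 7*y^2 + 3*x + 7*y + 11 is:
H = [[16, -4], [-4, 14]]
Trace = 16 + 14 = 30
Determinant = 16*14 - (-4)^2 = 208
Discriminant = (30)^2 - 4*208 = 68.0
Eigenvalues: lambda_1 = 10.8769, lambda_2 = 19.1231
The function is not concave.

0


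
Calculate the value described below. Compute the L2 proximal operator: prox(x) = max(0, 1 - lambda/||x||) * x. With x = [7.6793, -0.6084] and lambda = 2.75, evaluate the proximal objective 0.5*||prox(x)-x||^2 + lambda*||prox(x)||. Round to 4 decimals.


Step 1: Compute ||x||.
||x|| = 7.7034
Step 2: Compute scaling factor.
scale = max(0, 1 - 2.75/7.7034) = 0.643
Step 3: prox(x) = [4.9379, -0.3912]
||prox(x)|| = 4.9534
Step 4: Proximal objective.
0.5*||prox-x||^2 = 3.7813
lambda*||prox|| = 13.6219
Total = 17.403


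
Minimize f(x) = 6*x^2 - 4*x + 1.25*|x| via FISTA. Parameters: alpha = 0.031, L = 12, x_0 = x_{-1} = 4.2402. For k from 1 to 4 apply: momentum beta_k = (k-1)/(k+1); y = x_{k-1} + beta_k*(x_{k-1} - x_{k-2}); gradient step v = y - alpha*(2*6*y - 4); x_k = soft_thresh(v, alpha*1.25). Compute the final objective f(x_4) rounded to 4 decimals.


FISTA on f(x) = 6*x^2 - 4*x + 1.25*|x|
L = 12, alpha = 0.031
Iteration 1: beta = 0.0, y = 4.2402 + 0.0*(4.2402 - 4.2402) = 4.2402
  grad(y) = 46.8824, v = y - alpha*grad = 2.7868
  prox(v) = soft_thresh(2.7868, 0.0388) = 2.7481
Iteration 2: beta = 0.3333, y = 2.7481 + 0.3333*(2.7481 - 4.2402) = 2.2507
  grad(y) = 23.0087, v = y - alpha*grad = 1.5375
  prox(v) = soft_thresh(1.5375, 0.0388) = 1.4987
Iteration 3: beta = 0.5, y = 1.4987 + 0.5*(1.4987 - 2.7481) = 0.874
  grad(y) = 6.4881, v = y - alpha*grad = 0.6729
  prox(v) = soft_thresh(0.6729, 0.0388) = 0.6341
Iteration 4: beta = 0.6, y = 0.6341 + 0.6*(0.6341 - 1.4987) = 0.1154
  grad(y) = -2.6154, v = y - alpha*grad = 0.1965
  prox(v) = soft_thresh(0.1965, 0.0388) = 0.1577
f(x_4) = 6*0.1577^2 - 4*0.1577 + 1.25*|0.1577| = -0.2845


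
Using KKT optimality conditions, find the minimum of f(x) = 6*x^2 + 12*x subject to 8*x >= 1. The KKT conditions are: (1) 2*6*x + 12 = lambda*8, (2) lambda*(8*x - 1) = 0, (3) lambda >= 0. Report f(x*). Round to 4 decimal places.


Step 1: Try lambda = 0 (constraint inactive).
x_unc = -12/(2*6) = -1.0
Check: 8*-1.0 = -8.0 < 1 -- violated!
Step 2: Constraint must be active: 8*x = 1
x* = 1/8 = 0.125
lambda = (2*6*0.125 + 12)/8 = 1.6875
Step 3: Compute optimal value.
f(x*) = 6*0.125^2 + 12*0.125 = 1.5938


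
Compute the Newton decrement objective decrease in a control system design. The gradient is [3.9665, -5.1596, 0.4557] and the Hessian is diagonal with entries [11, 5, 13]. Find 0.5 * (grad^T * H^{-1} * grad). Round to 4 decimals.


Step 1: H is diagonal, so H^(-1) * g = [0.3606, -1.0319, 0.0351].
Step 2: g^T H^(-1) g = sum_i g_i^2 / H_ii
  = (3.9665)^2/11 + (-5.1596)^2/5 + (0.4557)^2/13
  = 1.4303 + 5.3243 + 0.016 = 6.7706
Step 3: Objective decrease = 0.5 * g^T H^(-1) g = 3.3853


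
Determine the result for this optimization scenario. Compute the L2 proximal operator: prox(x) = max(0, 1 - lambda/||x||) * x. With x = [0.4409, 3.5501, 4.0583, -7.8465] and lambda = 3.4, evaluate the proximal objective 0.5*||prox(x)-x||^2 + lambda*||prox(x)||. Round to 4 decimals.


Step 1: Compute ||x||.
||x|| = 9.5307
Step 2: Compute scaling factor.
scale = max(0, 1 - 3.4/9.5307) = 0.6433
Step 3: prox(x) = [0.2836, 2.2836, 2.6105, -5.0473]
||prox(x)|| = 6.1307
Step 4: Proximal objective.
0.5*||prox-x||^2 = 5.78
lambda*||prox|| = 20.8444
Total = 26.6245


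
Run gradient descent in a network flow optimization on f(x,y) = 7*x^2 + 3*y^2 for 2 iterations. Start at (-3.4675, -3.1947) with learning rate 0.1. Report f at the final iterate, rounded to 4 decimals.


Gradient descent on f(x,y) = 7*x^2 + 3*y^2.
Starting point: (-3.4675, -3.1947), alpha = 0.1
Step 1: grad_x = 2*7*-3.4675 = -48.545, grad_y = 2*3*-3.1947 = -19.1682
  x_1 = -3.4675 - 0.1*-48.545 = 1.387
  y_1 = -3.1947 - 0.1*-19.1682 = -1.2779
Step 2: grad_x = 2*7*1.387 = 19.418, grad_y = 2*3*-1.2779 = -7.6673
  x_2 = 1.387 - 0.1*19.418 = -0.5548
  y_2 = -1.2779 - 0.1*-7.6673 = -0.5112
f(-0.5548, -0.5112) = 7*(-0.5548)^2 + 3*(-0.5112)^2 = 2.9385


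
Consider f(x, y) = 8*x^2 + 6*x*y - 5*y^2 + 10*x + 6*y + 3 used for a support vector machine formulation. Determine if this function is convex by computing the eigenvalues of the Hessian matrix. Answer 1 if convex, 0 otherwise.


The Hessian of f(x,y) = 8*x^2 + 6*x*y - 5*y^2 + 10*x + 6*y + 3 is:
H = [[16, 6], [6, -10]]
Trace = 16 - 10 = 6
Determinant = 16*-10 - (6)^2 = -196
Discriminant = (6)^2 - 4*-196 = 820.0
Eigenvalues: lambda_1 = -11.3178, lambda_2 = 17.3178
The function is not convex.

0


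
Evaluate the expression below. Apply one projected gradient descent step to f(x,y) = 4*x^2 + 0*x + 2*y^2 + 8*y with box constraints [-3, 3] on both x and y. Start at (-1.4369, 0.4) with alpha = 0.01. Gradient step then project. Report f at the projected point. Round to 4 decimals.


Step 1: Compute gradient at (-1.4369, 0.4).
grad_x = 2*4*-1.4369 + 0 = -11.4952
grad_y = 2*2*0.4 + 8 = 9.6
Step 2: Gradient step.
x_raw = -1.4369 - 0.01*-11.4952 = -1.3219
y_raw = 0.4 - 0.01*9.6 = 0.304
Step 3: Project onto [-3, 3].
x_proj = clip(-1.3219) = -1.3219
y_proj = clip(0.304) = 0.304
Step 4: Evaluate f.
f(-1.3219, 0.304) = 9.607


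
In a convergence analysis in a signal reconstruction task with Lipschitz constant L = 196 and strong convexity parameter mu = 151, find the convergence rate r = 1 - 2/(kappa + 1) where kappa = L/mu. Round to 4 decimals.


Step 1: Compute the condition number.
kappa = L/mu = 196/151 = 1.298
Step 2: Compute the convergence rate.
r = 1 - 2/(kappa + 1) = 1 - 2*mu/(L + mu) = (L - mu)/(L + mu) = 45/347 = 0.1297


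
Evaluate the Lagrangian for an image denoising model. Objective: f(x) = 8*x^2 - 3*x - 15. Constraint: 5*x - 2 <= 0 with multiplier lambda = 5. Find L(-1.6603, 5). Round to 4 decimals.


Step 1: Evaluate f(x).
f(-1.6603) = 8*(-1.6603)^2 - 3*(-1.6603) - 15 = 12.0337
Step 2: Evaluate g(x).
g(-1.6603) = 5*-1.6603 - 2 = -10.3015
Step 3: Compute Lagrangian.
L = 12.0337 + 5*-10.3015 = -39.4738


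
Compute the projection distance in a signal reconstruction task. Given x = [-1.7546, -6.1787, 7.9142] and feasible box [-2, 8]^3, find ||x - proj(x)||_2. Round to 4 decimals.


Project each component onto [-2, 8].
clip(-1.7546) = -1.7546, clip(-6.1787) = -2.0, clip(7.9142) = 7.9142
Projection = [-1.7546, -2.0, 7.9142]
Squared diffs: [0.0, 17.4615, 0.0]
Distance = sqrt(17.4615) = 4.1787


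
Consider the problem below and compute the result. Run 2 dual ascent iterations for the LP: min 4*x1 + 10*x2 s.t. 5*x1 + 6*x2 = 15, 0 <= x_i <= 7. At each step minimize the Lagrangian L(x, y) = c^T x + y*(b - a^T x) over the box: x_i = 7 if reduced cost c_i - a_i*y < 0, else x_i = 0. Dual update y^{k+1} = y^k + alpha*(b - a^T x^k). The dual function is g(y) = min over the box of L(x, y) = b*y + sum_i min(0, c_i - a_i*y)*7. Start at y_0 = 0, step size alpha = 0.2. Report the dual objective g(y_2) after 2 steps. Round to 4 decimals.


Dual ascent for LP: min 4*x1 + 10*x2, 5*x1 + 6*x2 = 15, 0 <= x_i <= 7
Step 1: y^k = 0.0, reduced costs: (4.0, 10.0)
  x^k = (0.0, 0.0), subgradient = b - a^T x = 15.0
  y^{k+1} = 0.0 + 0.2*15.0 = 3.0
Step 2: y^k = 3.0, reduced costs: (-11.0, -8.0)
  x^k = (7.0, 7.0), subgradient = b - a^T x = -62.0
  y^{k+1} = 3.0 + 0.2*-62.0 = -9.4
Dual objective at y_2 = -9.4: reduced costs (51.0, 66.4), box minimizer x = (0.0, 0.0)
g(y_2) = b*y + (c1 - a1*y)*x1 + (c2 - a2*y)*x2 = 15*(-9.4) + 51.0*0.0 + 66.4*0.0 = -141.0 + 0.0 + 0.0 = -141.0


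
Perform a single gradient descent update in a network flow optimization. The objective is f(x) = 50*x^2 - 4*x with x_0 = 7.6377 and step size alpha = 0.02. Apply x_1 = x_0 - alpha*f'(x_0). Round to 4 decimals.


We compute the gradient at x_0 and apply the update.
f'(x) = 100*x - 4
f'(7.6377) = 100*7.6377 - 4 = 759.77
x_1 = 7.6377 - 0.02*759.77 = -7.5577


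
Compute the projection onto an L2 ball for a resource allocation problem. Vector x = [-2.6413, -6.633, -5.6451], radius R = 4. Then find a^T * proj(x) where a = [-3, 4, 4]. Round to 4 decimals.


Step 1: Compute ||x|| (intermediates to 6 decimals).
||x|| = sqrt((-2.6413)^2 + (-6.633)^2 + (-5.6451)^2) = 9.101665
Step 2: Project.
Since ||x|| > R, scale = R/||x|| = 4/9.101665 = 0.43948, proj(x) = scale * x
proj(x) = [-1.160799, -2.915071, -2.480909]
Step 3: Dot product.
a^T * proj(x) = -3*(-1.160799) + 4*(-2.915071) + 4*(-2.480909) = -18.1015


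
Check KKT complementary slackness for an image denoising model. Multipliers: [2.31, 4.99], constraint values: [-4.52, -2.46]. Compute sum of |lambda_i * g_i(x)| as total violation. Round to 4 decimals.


KKT complementary slackness check:
lambda_1 * g_1 = 2.31 * -4.52 = -10.4412
lambda_2 * g_2 = 4.99 * -2.46 = -12.2754
Total violation = 10.4412 + 12.2754 = 22.7166


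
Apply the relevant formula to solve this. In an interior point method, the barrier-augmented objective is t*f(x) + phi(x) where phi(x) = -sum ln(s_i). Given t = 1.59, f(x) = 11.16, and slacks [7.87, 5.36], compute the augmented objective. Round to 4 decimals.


Step 1: Compute log-barrier.
ln values: [2.0631, 1.679]
phi = -(2.0631 + 1.679) = -3.742
Step 2: Compute augmented objective.
t*f(x) = 1.59*11.16 = 17.7444
Total = 17.7444 - 3.742 = 14.0024


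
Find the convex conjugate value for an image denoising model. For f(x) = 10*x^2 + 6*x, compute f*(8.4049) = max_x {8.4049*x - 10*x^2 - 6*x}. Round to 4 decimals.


f*(y) = sup_x {y*x - a*x^2 - b*x} = sup_x {(y-b)*x - a*x^2}
FOC: (y - b) - 2a*x = 0 => x* = (y - b)/(2a)
x* = (8.4049 - 6)/(2*10) = 0.1202
f*(8.4049) = (y-b)^2/(4a) = (8.4049 - 6)^2/(4*10)
= 5.7835/40 = 0.1446


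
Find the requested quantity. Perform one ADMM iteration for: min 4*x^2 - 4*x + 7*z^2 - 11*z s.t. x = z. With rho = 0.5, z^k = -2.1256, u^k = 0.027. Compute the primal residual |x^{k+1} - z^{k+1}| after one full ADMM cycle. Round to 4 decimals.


ADMM iteration with rho = 0.5, z^k = -2.1256, u^k = 0.027
Step 1: x-update.
Minimize 4*x^2 - 4*x + (0.5/2)*(x + 2.1256 + 0.027)^2
FOC: (2*4 + 0.5)*x = 4 + 0.5*(-2.1256 - 0.027)
x^{k+1} = 0.344
Step 2: z-update.
Minimize 7*z^2 - 11*z + (0.5/2)*(0.344 - z + 0.027)^2
FOC: (2*7 + 0.5)*z = 11 + 0.5*(0.344 + 0.027)
z^{k+1} = 0.7714
Step 3: u-update.
u^{k+1} = 0.027 + 0.344 - 0.7714 = -0.4004
Step 4: Primal residual = |0.344 - 0.7714| = 0.4274


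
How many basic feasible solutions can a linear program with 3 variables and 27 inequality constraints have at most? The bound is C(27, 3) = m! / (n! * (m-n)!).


Each vertex corresponds to some choice of n active constraints out of m, so the number of vertices is at most C(m, n) = m! / (n!(m-n)!).
m = 27, n = 3
Numerator: 27 * 26 * 25
Denominator: 3! = 6
C(27, 3) = 2925


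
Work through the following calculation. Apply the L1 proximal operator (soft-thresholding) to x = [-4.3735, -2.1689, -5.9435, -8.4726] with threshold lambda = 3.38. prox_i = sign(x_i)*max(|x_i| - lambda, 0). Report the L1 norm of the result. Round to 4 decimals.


Soft-thresholding with lambda = 3.38:
prox(-4.3735) = sign(-4.3735)*max(|-4.3735| - 3.38, 0) = -0.9935
prox(-2.1689) = sign(-2.1689)*max(|-2.1689| - 3.38, 0) = 0.0
prox(-5.9435) = sign(-5.9435)*max(|-5.9435| - 3.38, 0) = -2.5635
prox(-8.4726) = sign(-8.4726)*max(|-8.4726| - 3.38, 0) = -5.0926
prox(x) = [-0.9935, 0.0, -2.5635, -5.0926]
||prox(x)||_1 = 0.9935 + 0.0 + 2.5635 + 5.0926 = 8.6496


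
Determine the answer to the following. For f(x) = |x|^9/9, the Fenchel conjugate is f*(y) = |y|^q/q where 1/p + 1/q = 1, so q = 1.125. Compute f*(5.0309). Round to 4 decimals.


The conjugate exponent q satisfies 1/p + 1/q = 1.
p = 9, so q = 9/(9 - 1) = 1.125
|y|^q = 5.0309^1.125 = 6.1567
f*(5.0309) = 6.1567 / 1.125 = 5.4727


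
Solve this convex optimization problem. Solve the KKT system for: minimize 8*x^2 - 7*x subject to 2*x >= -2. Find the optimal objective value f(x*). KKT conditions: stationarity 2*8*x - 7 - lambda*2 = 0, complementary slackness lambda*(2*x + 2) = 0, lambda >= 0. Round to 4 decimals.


Step 1: Try lambda = 0 (constraint inactive).
Stationarity: 2*8*x - 7 = 0
x* = 7/(2*8) = 0.4375
Check constraint: 2*0.4375 = 0.875 >= -2 -- satisfied.
Step 2: Compute optimal value.
f(x*) = 8*0.4375^2 - 7*0.4375 = -1.5313


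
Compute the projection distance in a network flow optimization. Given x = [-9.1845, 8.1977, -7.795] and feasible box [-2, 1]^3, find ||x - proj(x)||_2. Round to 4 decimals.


Project each component onto [-2, 1].
clip(-9.1845) = -2.0, clip(8.1977) = 1.0, clip(-7.795) = -2.0
Projection = [-2.0, 1.0, -2.0]
Squared diffs: [51.617, 51.8069, 33.582]
Distance = sqrt(137.0059) = 11.705


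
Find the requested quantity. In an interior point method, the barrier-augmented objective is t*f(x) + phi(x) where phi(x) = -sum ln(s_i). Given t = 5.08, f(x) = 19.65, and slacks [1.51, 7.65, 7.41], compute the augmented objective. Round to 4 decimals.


Step 1: Compute log-barrier.
ln values: [0.4121, 2.0347, 2.0028]
phi = -(0.4121 + 2.0347 + 2.0028) = -4.4496
Step 2: Compute augmented objective.
t*f(x) = 5.08*19.65 = 99.822
Total = 99.822 - 4.4496 = 95.3724


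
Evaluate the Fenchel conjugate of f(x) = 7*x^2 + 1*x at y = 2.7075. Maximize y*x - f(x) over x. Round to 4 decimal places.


f*(y) = sup_x {y*x - a*x^2 - b*x} = sup_x {(y-b)*x - a*x^2}
FOC: (y - b) - 2a*x = 0 => x* = (y - b)/(2a)
x* = (2.7075 - 1)/(2*7) = 0.122
f*(2.7075) = (y-b)^2/(4a) = (2.7075 - 1)^2/(4*7)
= 2.9156/28 = 0.1041


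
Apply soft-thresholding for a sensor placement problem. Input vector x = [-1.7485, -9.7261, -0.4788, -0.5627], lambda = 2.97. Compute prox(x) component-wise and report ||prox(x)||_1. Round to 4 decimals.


Soft-thresholding with lambda = 2.97:
prox(-1.7485) = sign(-1.7485)*max(|-1.7485| - 2.97, 0) = 0.0
prox(-9.7261) = sign(-9.7261)*max(|-9.7261| - 2.97, 0) = -6.7561
prox(-0.4788) = sign(-0.4788)*max(|-0.4788| - 2.97, 0) = 0.0
prox(-0.5627) = sign(-0.5627)*max(|-0.5627| - 2.97, 0) = 0.0
prox(x) = [0.0, -6.7561, 0.0, 0.0]
||prox(x)||_1 = 0.0 + 6.7561 + 0.0 + 0.0 = 6.7561


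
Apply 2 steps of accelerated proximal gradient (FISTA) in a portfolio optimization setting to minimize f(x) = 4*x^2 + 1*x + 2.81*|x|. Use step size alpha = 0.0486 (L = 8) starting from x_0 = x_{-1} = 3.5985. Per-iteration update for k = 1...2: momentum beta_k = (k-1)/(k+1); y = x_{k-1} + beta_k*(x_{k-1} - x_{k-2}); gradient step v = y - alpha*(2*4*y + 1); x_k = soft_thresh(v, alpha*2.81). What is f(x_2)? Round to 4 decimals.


FISTA on f(x) = 4*x^2 + 1*x + 2.81*|x|
L = 8, alpha = 0.0486
Iteration 1: beta = 0.0, y = 3.5985 + 0.0*(3.5985 - 3.5985) = 3.5985
  grad(y) = 29.788, v = y - alpha*grad = 2.1508
  prox(v) = soft_thresh(2.1508, 0.1366) = 2.0142
Iteration 2: beta = 0.3333, y = 2.0142 + 0.3333*(2.0142 - 3.5985) = 1.4861
  grad(y) = 12.8892, v = y - alpha*grad = 0.8597
  prox(v) = soft_thresh(0.8597, 0.1366) = 0.7232
f(x_2) = 4*0.7232^2 + 1*0.7232 + 2.81*|0.7232| = 4.8472


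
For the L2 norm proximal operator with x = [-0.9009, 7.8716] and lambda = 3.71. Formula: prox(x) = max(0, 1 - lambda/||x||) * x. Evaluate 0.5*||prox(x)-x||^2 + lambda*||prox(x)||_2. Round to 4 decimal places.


Step 1: Compute ||x||.
||x|| = 7.923
Step 2: Compute scaling factor.
scale = max(0, 1 - 3.71/7.923) = 0.5317
Step 3: prox(x) = [-0.479, 4.1857]
||prox(x)|| = 4.213
Step 4: Proximal objective.
0.5*||prox-x||^2 = 6.8821
lambda*||prox|| = 15.6302
Total = 22.5122


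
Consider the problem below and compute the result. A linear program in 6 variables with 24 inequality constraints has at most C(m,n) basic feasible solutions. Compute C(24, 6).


Each vertex corresponds to some choice of n active constraints out of m, so the number of vertices is at most C(m, n) = m! / (n!(m-n)!).
m = 24, n = 6
Numerator: 24 * 23 * 22 * 21 * 20 * 19
Denominator: 6! = 720
C(24, 6) = 134596


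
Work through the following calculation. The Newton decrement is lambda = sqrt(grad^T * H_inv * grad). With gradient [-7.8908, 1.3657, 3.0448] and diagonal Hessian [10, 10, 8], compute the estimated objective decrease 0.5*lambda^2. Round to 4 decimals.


Step 1: H is diagonal, so H^(-1) * g = [-0.7891, 0.1366, 0.3806].
Step 2: g^T H^(-1) g = sum_i g_i^2 / H_ii
  = (-7.8908)^2/10 + (1.3657)^2/10 + (3.0448)^2/8
  = 6.2265 + 0.1865 + 1.1589 = 7.5718
Step 3: Objective decrease = 0.5 * g^T H^(-1) g = 3.7859


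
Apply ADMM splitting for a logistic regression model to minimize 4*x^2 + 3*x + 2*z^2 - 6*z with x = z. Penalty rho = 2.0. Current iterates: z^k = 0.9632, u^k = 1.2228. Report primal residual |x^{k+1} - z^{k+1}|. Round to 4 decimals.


ADMM iteration with rho = 2.0, z^k = 0.9632, u^k = 1.2228
Step 1: x-update.
Minimize 4*x^2 + 3*x + (2.0/2)*(x - 0.9632 + 1.2228)^2
FOC: (2*4 + 2.0)*x = -3 + 2.0*(0.9632 - 1.2228)
x^{k+1} = -0.3519
Step 2: z-update.
Minimize 2*z^2 - 6*z + (2.0/2)*(-0.3519 - z + 1.2228)^2
FOC: (2*2 + 2.0)*z = 6 + 2.0*(-0.3519 + 1.2228)
z^{k+1} = 1.2903
Step 3: u-update.
u^{k+1} = 1.2228 - 0.3519 - 1.2903 = -0.4194
Step 4: Primal residual = |-0.3519 - 1.2903| = 1.6422


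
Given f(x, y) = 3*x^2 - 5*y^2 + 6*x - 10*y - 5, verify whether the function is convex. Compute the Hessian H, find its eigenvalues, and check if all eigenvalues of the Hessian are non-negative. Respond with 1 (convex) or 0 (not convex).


The Hessian of f(x,y) = 3*x^2 - 5*y^2 + 6*x - 10*y - 5 is:
H = [[6, 0], [0, -10]]
Trace = 6 - 10 = -4
Determinant = 6*-10 - (0)^2 = -60
Discriminant = (-4)^2 - 4*-60 = 256.0
Eigenvalues: lambda_1 = -10.0, lambda_2 = 6.0
The function is not convex.

0


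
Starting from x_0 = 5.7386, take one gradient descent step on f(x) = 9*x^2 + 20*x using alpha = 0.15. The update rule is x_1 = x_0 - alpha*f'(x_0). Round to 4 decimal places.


We compute the gradient at x_0 and apply the update.
f'(x) = 18*x + 20
f'(5.7386) = 18*5.7386 + 20 = 123.2948
x_1 = 5.7386 - 0.15*123.2948 = -12.7556


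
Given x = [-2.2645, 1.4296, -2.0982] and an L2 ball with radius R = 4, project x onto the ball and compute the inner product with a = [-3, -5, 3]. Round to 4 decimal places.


Step 1: Compute ||x|| (intermediates to 6 decimals).
||x|| = sqrt((-2.2645)^2 + 1.4296^2 + (-2.0982)^2) = 3.402082
Step 2: Project.
Since ||x|| <= R, proj = x (no scaling needed).
proj(x) = [-2.2645, 1.4296, -2.0982]
Step 3: Dot product.
a^T * proj(x) = -3*(-2.2645) - 5*1.4296 + 3*(-2.0982) = -6.6491


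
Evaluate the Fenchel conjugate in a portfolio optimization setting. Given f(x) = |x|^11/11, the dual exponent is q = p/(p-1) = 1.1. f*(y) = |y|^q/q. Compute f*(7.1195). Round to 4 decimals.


The conjugate exponent q satisfies 1/p + 1/q = 1.
p = 11, so q = 11/(11 - 1) = 1.1
|y|^q = 7.1195^1.1 = 8.6635
f*(7.1195) = 8.6635 / 1.1 = 7.8759


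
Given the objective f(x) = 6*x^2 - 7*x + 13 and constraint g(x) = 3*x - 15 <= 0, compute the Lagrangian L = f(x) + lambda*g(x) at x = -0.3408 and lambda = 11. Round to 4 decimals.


Step 1: Evaluate f(x).
f(-0.3408) = 6*(-0.3408)^2 - 7*(-0.3408) + 13 = 16.0825
Step 2: Evaluate g(x).
g(-0.3408) = 3*-0.3408 - 15 = -16.0224
Step 3: Compute Lagrangian.
L = 16.0825 + 11*-16.0224 = -160.1639


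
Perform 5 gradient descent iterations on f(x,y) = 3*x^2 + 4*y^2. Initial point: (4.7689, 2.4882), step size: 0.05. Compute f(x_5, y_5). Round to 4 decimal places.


Gradient descent on f(x,y) = 3*x^2 + 4*y^2.
Starting point: (4.7689, 2.4882), alpha = 0.05
Step 1: grad_x = 2*3*4.7689 = 28.6134, grad_y = 2*4*2.4882 = 19.9056
  x_1 = 4.7689 - 0.05*28.6134 = 3.3382
  y_1 = 2.4882 - 0.05*19.9056 = 1.4929
Step 2: grad_x = 2*3*3.3382 = 20.0294, grad_y = 2*4*1.4929 = 11.9434
  x_2 = 3.3382 - 0.05*20.0294 = 2.3368
  y_2 = 1.4929 - 0.05*11.9434 = 0.8958
Step 3: grad_x = 2*3*2.3368 = 14.0206, grad_y = 2*4*0.8958 = 7.166
  x_3 = 2.3368 - 0.05*14.0206 = 1.6357
  y_3 = 0.8958 - 0.05*7.166 = 0.5375
Step 4: grad_x = 2*3*1.6357 = 9.8144, grad_y = 2*4*0.5375 = 4.2996
  x_4 = 1.6357 - 0.05*9.8144 = 1.145
  y_4 = 0.5375 - 0.05*4.2996 = 0.3225
Step 5: grad_x = 2*3*1.145 = 6.8701, grad_y = 2*4*0.3225 = 2.5798
  x_5 = 1.145 - 0.05*6.8701 = 0.8015
  y_5 = 0.3225 - 0.05*2.5798 = 0.1935
f(0.8015, 0.1935) = 3*0.8015^2 + 4*0.1935^2 = 2.077


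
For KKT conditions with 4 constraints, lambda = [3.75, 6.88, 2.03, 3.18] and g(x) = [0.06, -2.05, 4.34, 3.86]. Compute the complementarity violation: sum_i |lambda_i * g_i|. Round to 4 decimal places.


KKT complementary slackness check:
lambda_1 * g_1 = 3.75 * 0.06 = 0.225
lambda_2 * g_2 = 6.88 * -2.05 = -14.104
lambda_3 * g_3 = 2.03 * 4.34 = 8.8102
lambda_4 * g_4 = 3.18 * 3.86 = 12.2748
Total violation = 0.225 + 14.104 + 8.8102 + 12.2748 = 35.414


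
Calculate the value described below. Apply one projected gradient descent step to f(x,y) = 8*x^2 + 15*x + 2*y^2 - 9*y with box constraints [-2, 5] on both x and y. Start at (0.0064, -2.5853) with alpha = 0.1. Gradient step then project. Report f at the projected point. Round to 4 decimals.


Step 1: Compute gradient at (0.0064, -2.5853).
grad_x = 2*8*0.0064 + 15 = 15.1024
grad_y = 2*2*-2.5853 - 9 = -19.3412
Step 2: Gradient step.
x_raw = 0.0064 - 0.1*15.1024 = -1.5038
y_raw = -2.5853 - 0.1*-19.3412 = -0.6512
Step 3: Project onto [-2, 5].
x_proj = clip(-1.5038) = -1.5038
y_proj = clip(-0.6512) = -0.6512
Step 4: Evaluate f.
f(-1.5038, -0.6512) = 2.2434


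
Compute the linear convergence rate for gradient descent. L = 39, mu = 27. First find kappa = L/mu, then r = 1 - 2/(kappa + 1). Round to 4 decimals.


Step 1: Compute the condition number.
kappa = L/mu = 39/27 = 1.4444
Step 2: Compute the convergence rate.
r = 1 - 2/(kappa + 1) = 1 - 2*mu/(L + mu) = (L - mu)/(L + mu) = 12/66 = 0.1818


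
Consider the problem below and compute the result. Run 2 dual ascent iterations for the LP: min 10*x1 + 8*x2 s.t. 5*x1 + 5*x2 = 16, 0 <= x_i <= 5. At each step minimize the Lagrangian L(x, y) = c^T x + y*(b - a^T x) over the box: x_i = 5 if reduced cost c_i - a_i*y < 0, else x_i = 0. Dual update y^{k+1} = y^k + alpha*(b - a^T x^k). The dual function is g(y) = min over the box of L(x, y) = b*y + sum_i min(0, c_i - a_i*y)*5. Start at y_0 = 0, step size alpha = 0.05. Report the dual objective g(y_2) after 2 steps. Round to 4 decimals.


Dual ascent for LP: min 10*x1 + 8*x2, 5*x1 + 5*x2 = 16, 0 <= x_i <= 5
Step 1: y^k = 0.0, reduced costs: (10.0, 8.0)
  x^k = (0.0, 0.0), subgradient = b - a^T x = 16.0
  y^{k+1} = 0.0 + 0.05*16.0 = 0.8
Step 2: y^k = 0.8, reduced costs: (6.0, 4.0)
  x^k = (0.0, 0.0), subgradient = b - a^T x = 16.0
  y^{k+1} = 0.8 + 0.05*16.0 = 1.6
Dual objective at y_2 = 1.6: reduced costs (2.0, 0.0), box minimizer x = (0.0, 0.0)
g(y_2) = b*y + (c1 - a1*y)*x1 + (c2 - a2*y)*x2 = 16*1.6 + 2.0*0.0 + 0.0*0.0 = 25.6 + 0.0 + 0.0 = 25.6


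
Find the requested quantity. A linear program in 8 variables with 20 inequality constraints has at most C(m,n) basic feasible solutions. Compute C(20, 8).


Each vertex corresponds to some choice of n active constraints out of m, so the number of vertices is at most C(m, n) = m! / (n!(m-n)!).
m = 20, n = 8
Numerator: 20 * 19 * 18 * 17 * 16 * 15 * 14 * 13
Denominator: 8! = 40320
C(20, 8) = 125970


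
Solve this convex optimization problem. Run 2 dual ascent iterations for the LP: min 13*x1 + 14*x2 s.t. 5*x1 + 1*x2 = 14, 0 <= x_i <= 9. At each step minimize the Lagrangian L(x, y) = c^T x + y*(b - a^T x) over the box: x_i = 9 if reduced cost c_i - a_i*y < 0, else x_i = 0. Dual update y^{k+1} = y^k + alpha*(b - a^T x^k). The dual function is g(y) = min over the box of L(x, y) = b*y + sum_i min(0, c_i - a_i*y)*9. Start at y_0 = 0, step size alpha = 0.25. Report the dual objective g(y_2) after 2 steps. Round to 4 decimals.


Dual ascent for LP: min 13*x1 + 14*x2, 5*x1 + 1*x2 = 14, 0 <= x_i <= 9
Step 1: y^k = 0.0, reduced costs: (13.0, 14.0)
  x^k = (0.0, 0.0), subgradient = b - a^T x = 14.0
  y^{k+1} = 0.0 + 0.25*14.0 = 3.5
Step 2: y^k = 3.5, reduced costs: (-4.5, 10.5)
  x^k = (9.0, 0.0), subgradient = b - a^T x = -31.0
  y^{k+1} = 3.5 + 0.25*-31.0 = -4.25
Dual objective at y_2 = -4.25: reduced costs (34.25, 18.25), box minimizer x = (0.0, 0.0)
g(y_2) = b*y + (c1 - a1*y)*x1 + (c2 - a2*y)*x2 = 14*(-4.25) + 34.25*0.0 + 18.25*0.0 = -59.5 + 0.0 + 0.0 = -59.5


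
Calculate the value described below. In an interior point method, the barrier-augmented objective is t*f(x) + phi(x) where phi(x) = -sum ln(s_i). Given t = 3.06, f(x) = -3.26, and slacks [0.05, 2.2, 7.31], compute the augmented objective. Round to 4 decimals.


Step 1: Compute log-barrier.
ln values: [-2.9957, 0.7885, 1.9892]
phi = -(-2.9957 + 0.7885 + 1.9892) = 0.218
Step 2: Compute augmented objective.
t*f(x) = 3.06*-3.26 = -9.9756
Total = -9.9756 + 0.218 = -9.7576


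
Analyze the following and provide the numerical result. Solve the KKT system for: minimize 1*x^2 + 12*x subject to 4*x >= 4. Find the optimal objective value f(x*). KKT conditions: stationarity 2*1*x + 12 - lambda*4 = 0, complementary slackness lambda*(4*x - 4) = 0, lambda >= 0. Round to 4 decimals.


Step 1: Try lambda = 0 (constraint inactive).
x_unc = -12/(2*1) = -6.0
Check: 4*-6.0 = -24.0 < 4 -- violated!
Step 2: Constraint must be active: 4*x = 4
x* = 4/4 = 1.0
lambda = (2*1*1.0 + 12)/4 = 3.5
Step 3: Compute optimal value.
f(x*) = 1*1.0^2 + 12*1.0 = 13.0


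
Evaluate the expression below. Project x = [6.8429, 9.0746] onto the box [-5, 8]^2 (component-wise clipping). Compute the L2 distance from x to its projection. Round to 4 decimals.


Project each component onto [-5, 8].
clip(6.8429) = 6.8429, clip(9.0746) = 8.0
Projection = [6.8429, 8.0]
Squared diffs: [0.0, 1.1548]
Distance = sqrt(1.1548) = 1.0746


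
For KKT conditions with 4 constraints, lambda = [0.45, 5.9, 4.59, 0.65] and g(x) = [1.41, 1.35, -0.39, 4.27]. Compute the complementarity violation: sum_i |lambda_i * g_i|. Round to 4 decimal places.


KKT complementary slackness check:
lambda_1 * g_1 = 0.45 * 1.41 = 0.6345
lambda_2 * g_2 = 5.9 * 1.35 = 7.965
lambda_3 * g_3 = 4.59 * -0.39 = -1.7901
lambda_4 * g_4 = 0.65 * 4.27 = 2.7755
Total violation = 0.6345 + 7.965 + 1.7901 + 2.7755 = 13.1651


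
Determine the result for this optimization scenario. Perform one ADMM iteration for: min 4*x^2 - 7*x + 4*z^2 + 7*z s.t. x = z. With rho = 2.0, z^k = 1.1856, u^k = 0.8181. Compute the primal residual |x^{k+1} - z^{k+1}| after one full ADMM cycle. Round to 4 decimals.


ADMM iteration with rho = 2.0, z^k = 1.1856, u^k = 0.8181
Step 1: x-update.
Minimize 4*x^2 - 7*x + (2.0/2)*(x - 1.1856 + 0.8181)^2
FOC: (2*4 + 2.0)*x = 7 + 2.0*(1.1856 - 0.8181)
x^{k+1} = 0.7735
Step 2: z-update.
Minimize 4*z^2 + 7*z + (2.0/2)*(0.7735 - z + 0.8181)^2
FOC: (2*4 + 2.0)*z = -7 + 2.0*(0.7735 + 0.8181)
z^{k+1} = -0.3817
Step 3: u-update.
u^{k+1} = 0.8181 + 0.7735 + 0.3817 = 1.9733
Step 4: Primal residual = |0.7735 + 0.3817| = 1.1552


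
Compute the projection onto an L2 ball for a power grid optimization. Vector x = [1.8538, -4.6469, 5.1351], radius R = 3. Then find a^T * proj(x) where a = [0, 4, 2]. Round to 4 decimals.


Step 1: Compute ||x|| (intermediates to 6 decimals).
||x|| = sqrt(1.8538^2 + (-4.6469)^2 + 5.1351^2) = 7.169345
Step 2: Project.
Since ||x|| > R, scale = R/||x|| = 3/7.169345 = 0.418448, proj(x) = scale * x
proj(x) = [0.775719, -1.944486, 2.148772]
Step 3: Dot product.
a^T * proj(x) = 0*0.775719 + 4*(-1.944486) + 2*2.148772 = -3.4804


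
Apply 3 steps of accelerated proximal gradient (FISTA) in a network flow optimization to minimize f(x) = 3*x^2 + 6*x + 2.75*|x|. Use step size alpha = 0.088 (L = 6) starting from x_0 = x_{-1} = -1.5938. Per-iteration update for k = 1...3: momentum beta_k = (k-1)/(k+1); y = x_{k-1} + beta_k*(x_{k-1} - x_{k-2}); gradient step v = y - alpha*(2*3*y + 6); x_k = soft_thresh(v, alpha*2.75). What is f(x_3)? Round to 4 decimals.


FISTA on f(x) = 3*x^2 + 6*x + 2.75*|x|
L = 6, alpha = 0.088
Iteration 1: beta = 0.0, y = -1.5938 + 0.0*(-1.5938 + 1.5938) = -1.5938
  grad(y) = -3.5628, v = y - alpha*grad = -1.2803
  prox(v) = soft_thresh(-1.2803, 0.242) = -1.0383
Iteration 2: beta = 0.3333, y = -1.0383 + 0.3333*(-1.0383 + 1.5938) = -0.8531
  grad(y) = 0.8814, v = y - alpha*grad = -0.9307
  prox(v) = soft_thresh(-0.9307, 0.242) = -0.6887
Iteration 3: beta = 0.5, y = -0.6887 + 0.5*(-0.6887 + 1.0383) = -0.5139
  grad(y) = 2.9169, v = y - alpha*grad = -0.7705
  prox(v) = soft_thresh(-0.7705, 0.242) = -0.5285
f(x_3) = 3*(-0.5285)^2 + 6*(-0.5285) + 2.75*|-0.5285| = -0.8797


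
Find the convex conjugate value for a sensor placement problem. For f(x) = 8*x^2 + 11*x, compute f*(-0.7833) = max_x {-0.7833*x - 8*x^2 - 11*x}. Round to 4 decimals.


f*(y) = sup_x {y*x - a*x^2 - b*x} = sup_x {(y-b)*x - a*x^2}
FOC: (y - b) - 2a*x = 0 => x* = (y - b)/(2a)
x* = (-0.7833 - 11)/(2*8) = -0.7365
f*(-0.7833) = (y-b)^2/(4a) = (-0.7833 - 11)^2/(4*8)
= 138.8462/32 = 4.3389


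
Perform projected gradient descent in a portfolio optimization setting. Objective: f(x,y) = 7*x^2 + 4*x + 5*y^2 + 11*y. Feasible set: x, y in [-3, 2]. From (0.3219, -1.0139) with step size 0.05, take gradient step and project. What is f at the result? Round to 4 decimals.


Step 1: Compute gradient at (0.3219, -1.0139).
grad_x = 2*7*0.3219 + 4 = 8.5066
grad_y = 2*5*-1.0139 + 11 = 0.861
Step 2: Gradient step.
x_raw = 0.3219 - 0.05*8.5066 = -0.1034
y_raw = -1.0139 - 0.05*0.861 = -1.057
Step 3: Project onto [-3, 2].
x_proj = clip(-0.1034) = -0.1034
y_proj = clip(-1.057) = -1.057
Step 4: Evaluate f.
f(-0.1034, -1.057) = -6.3796


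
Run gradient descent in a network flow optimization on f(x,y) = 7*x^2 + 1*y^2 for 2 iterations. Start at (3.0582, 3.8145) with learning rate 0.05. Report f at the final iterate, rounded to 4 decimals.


Gradient descent on f(x,y) = 7*x^2 + 1*y^2.
Starting point: (3.0582, 3.8145), alpha = 0.05
Step 1: grad_x = 2*7*3.0582 = 42.8148, grad_y = 2*1*3.8145 = 7.629
  x_1 = 3.0582 - 0.05*42.8148 = 0.9175
  y_1 = 3.8145 - 0.05*7.629 = 3.4331
Step 2: grad_x = 2*7*0.9175 = 12.8444, grad_y = 2*1*3.4331 = 6.8661
  x_2 = 0.9175 - 0.05*12.8444 = 0.2752
  y_2 = 3.4331 - 0.05*6.8661 = 3.0897
f(0.2752, 3.0897) = 7*0.2752^2 + 1*3.0897^2 = 10.0768


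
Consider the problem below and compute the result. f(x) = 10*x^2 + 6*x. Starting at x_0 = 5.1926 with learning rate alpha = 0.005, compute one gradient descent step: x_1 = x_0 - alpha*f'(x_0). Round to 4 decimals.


We compute the gradient at x_0 and apply the update.
f'(x) = 20*x + 6
f'(5.1926) = 20*5.1926 + 6 = 109.852
x_1 = 5.1926 - 0.005*109.852 = 4.6433


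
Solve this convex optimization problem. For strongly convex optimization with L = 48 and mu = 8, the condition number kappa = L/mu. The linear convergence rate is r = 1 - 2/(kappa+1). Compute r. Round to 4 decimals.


Step 1: Compute the condition number.
kappa = L/mu = 48/8 = 6.0
Step 2: Compute the convergence rate.
r = 1 - 2/(kappa + 1) = 1 - 2*mu/(L + mu) = (L - mu)/(L + mu) = 40/56 = 0.7143


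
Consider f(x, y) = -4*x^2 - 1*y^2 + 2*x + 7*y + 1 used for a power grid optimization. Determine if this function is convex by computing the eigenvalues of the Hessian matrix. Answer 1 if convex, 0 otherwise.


The Hessian of f(x,y) = -4*x^2 - 1*y^2 + 2*x + 7*y + 1 is:
H = [[-8, 0], [0, -2]]
Trace = -8 - 2 = -10
Determinant = -8*-2 - (0)^2 = 16
Discriminant = (-10)^2 - 4*16 = 36.0
Eigenvalues: lambda_1 = -8.0, lambda_2 = -2.0
The function is not convex.

0


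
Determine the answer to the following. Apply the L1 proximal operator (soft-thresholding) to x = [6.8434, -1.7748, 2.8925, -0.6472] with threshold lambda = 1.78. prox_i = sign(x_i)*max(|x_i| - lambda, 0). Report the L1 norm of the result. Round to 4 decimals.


Soft-thresholding with lambda = 1.78:
prox(6.8434) = sign(6.8434)*max(|6.8434| - 1.78, 0) = 5.0634
prox(-1.7748) = sign(-1.7748)*max(|-1.7748| - 1.78, 0) = 0.0
prox(2.8925) = sign(2.8925)*max(|2.8925| - 1.78, 0) = 1.1125
prox(-0.6472) = sign(-0.6472)*max(|-0.6472| - 1.78, 0) = 0.0
prox(x) = [5.0634, 0.0, 1.1125, 0.0]
||prox(x)||_1 = 5.0634 + 0.0 + 1.1125 + 0.0 = 6.1759
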